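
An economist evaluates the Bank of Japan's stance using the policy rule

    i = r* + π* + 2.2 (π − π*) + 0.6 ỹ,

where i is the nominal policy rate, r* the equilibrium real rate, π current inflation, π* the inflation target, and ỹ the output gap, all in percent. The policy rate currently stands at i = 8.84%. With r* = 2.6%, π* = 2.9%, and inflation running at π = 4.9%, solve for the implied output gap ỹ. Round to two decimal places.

-1.77%

0.6 ỹ = 8.84 − 2.6 − 2.9 − 2.2 × (4.9 − 2.9) = -1.06
ỹ = -1.06 / 0.6 = -1.77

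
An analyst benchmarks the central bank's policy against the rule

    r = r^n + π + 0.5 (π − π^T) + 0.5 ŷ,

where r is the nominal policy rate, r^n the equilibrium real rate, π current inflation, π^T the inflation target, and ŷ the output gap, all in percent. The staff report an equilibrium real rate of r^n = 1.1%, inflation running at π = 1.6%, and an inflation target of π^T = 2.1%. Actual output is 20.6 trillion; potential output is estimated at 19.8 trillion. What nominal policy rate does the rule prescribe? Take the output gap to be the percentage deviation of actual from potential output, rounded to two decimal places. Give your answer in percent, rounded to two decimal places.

4.47%

Output gap = 100 × (20.6 − 19.8) / 19.8 = 4.04%.
r = 1.10 + 1.60 + 0.5 × (1.60 − 2.10) + 0.5 × 4.04
   = 1.10 + 1.6 − 0.25 + 2.02 = 4.47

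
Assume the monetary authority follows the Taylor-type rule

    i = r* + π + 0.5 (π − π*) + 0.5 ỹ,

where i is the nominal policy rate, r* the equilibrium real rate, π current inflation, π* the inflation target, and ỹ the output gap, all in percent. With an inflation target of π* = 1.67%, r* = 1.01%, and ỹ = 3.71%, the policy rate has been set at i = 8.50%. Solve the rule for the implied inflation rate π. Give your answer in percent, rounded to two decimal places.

4.31%

Collecting π: i = r* + (1 + 0.5) π − 0.5 π* + 0.5 ỹ
1.5 π = 8.50 − 1.01 + 0.5 × 1.67 − 0.5 × 3.71 = 6.47
π = 6.47 / 1.5 = 4.31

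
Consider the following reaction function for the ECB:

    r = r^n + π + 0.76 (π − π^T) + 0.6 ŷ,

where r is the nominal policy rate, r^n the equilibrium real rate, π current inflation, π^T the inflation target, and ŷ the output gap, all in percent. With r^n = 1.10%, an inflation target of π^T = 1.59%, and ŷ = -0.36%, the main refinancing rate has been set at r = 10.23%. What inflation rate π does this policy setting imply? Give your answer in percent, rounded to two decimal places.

Collecting π: r = r^n + (1 + 0.76) π − 0.76 π^T + 0.6 ŷ
1.76 π = 10.23 − 1.10 + 0.76 × 1.59 − 0.6 × (-0.36) = 10.5544
π = 10.5544 / 1.76 = 6.00

6.00%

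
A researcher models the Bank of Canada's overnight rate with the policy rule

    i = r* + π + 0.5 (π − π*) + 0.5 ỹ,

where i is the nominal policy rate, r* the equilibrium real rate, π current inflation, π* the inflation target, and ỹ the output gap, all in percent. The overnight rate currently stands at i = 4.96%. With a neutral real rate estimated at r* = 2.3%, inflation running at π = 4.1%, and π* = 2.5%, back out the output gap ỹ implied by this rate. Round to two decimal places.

0.5 ỹ = 4.96 − 2.3 − 4.1 − 0.5 × (4.1 − 2.5) = -2.24
ỹ = -2.24 / 0.5 = -4.48

-4.48%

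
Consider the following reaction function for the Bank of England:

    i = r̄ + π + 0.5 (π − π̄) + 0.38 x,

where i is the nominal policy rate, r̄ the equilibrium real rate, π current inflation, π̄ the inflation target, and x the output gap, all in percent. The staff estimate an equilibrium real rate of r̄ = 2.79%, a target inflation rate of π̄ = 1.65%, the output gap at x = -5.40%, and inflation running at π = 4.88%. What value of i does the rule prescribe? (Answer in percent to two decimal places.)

i = 2.79 + 4.88 + 0.5 × (4.88 − 1.65) + 0.38 × (-5.40)
   = 2.79 + 4.88 + 1.615 − 2.052 = 7.23

7.23%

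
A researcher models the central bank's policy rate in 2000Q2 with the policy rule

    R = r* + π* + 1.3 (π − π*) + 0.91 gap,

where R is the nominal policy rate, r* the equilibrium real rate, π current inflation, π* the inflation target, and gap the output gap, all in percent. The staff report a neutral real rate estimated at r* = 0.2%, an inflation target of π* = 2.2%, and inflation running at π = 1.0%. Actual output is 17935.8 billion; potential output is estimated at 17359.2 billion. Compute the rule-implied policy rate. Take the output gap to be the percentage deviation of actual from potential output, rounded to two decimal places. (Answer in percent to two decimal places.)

3.86%

Output gap = 100 × (17935.8 − 17359.2) / 17359.2 = 3.32%.
R = 0.20 + 2.20 + 1.3 × (1.00 − 2.20) + 0.91 × 3.32
   = 0.20 + 2.2 − 1.56 + 3.0212 = 3.86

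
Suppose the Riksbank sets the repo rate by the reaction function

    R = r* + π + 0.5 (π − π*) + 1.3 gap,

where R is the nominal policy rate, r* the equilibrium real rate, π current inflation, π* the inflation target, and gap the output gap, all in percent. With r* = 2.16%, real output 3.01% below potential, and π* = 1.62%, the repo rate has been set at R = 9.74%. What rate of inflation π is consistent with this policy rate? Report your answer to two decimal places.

Output 3.01% below potential → gap = -3.01.
Collecting π: R = r* + (1 + 0.5) π − 0.5 π* + 1.3 gap
1.5 π = 9.74 − 2.16 + 0.5 × 1.62 − 1.3 × (-3.01) = 12.303
π = 12.303 / 1.5 = 8.20

8.20%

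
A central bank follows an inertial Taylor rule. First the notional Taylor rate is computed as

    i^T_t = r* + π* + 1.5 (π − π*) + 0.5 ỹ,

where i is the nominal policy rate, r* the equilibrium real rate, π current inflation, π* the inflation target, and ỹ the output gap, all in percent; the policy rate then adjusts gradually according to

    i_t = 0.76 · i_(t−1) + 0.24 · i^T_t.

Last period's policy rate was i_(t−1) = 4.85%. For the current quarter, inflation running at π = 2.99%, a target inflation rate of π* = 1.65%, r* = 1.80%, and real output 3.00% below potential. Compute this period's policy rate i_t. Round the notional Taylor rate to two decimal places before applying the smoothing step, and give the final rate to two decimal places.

Output 3.00% below potential → ỹ = -3.00.
i^T_t = 1.80 + 1.65 + 1.5 × (2.99 − 1.65) + 0.5 × (-3.00)
   = 1.80 + 1.65 + 2.01 − 1.5 = 3.96
i_t = 0.76 × 4.85 + 0.24 × 3.96 = 3.686 + 0.9504 = 4.64

4.64%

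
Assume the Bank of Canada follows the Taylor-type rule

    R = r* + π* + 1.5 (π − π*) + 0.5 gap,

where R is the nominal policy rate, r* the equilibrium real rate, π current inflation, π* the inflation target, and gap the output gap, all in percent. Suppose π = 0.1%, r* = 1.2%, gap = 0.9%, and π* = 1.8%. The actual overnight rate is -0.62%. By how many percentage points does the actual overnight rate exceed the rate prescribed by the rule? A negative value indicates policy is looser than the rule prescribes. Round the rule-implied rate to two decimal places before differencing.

-1.52 pp

R = 1.2 + 1.8 + 1.5 × (0.1 − 1.8) + 0.5 × 0.9
   = 1.2 + 1.8 − 2.55 + 0.45 = 0.90
Deviation = -0.62 − 0.90 = -1.52 pp.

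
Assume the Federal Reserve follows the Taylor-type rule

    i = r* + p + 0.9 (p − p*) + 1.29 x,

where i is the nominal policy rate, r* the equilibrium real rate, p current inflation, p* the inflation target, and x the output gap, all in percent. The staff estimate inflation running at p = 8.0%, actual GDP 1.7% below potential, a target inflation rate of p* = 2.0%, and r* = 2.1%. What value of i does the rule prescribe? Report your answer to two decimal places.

13.31%

Output 1.7% below potential → x = -1.7.
i = 2.1 + 8.0 + 0.9 × (8.0 − 2.0) + 1.29 × (-1.7)
   = 2.1 + 8 + 5.4 − 2.193 = 13.31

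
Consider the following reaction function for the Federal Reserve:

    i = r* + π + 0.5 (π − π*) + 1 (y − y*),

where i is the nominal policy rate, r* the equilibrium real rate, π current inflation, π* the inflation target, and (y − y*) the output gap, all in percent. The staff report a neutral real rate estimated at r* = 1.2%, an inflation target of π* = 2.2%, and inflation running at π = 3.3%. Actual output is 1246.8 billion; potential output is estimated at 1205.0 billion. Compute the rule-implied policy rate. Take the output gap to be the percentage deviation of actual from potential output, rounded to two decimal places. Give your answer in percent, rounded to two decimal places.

8.52%

Output gap = 100 × (1246.8 − 1205.0) / 1205.0 = 3.47%.
i = 1.20 + 3.30 + 0.5 × (3.30 − 2.20) + 1 × 3.47
   = 1.20 + 3.3 + 0.55 + 3.47 = 8.52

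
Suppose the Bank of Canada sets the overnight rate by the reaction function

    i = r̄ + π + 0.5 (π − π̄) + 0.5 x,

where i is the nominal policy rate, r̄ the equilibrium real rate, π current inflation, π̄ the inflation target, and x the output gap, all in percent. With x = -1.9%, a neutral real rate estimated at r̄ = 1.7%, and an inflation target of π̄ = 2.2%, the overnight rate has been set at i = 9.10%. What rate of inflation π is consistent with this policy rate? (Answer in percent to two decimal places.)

Collecting π: i = r̄ + (1 + 0.5) π − 0.5 π̄ + 0.5 x
1.5 π = 9.10 − 1.7 + 0.5 × 2.2 − 0.5 × (-1.9) = 9.45
π = 9.45 / 1.5 = 6.30

6.30%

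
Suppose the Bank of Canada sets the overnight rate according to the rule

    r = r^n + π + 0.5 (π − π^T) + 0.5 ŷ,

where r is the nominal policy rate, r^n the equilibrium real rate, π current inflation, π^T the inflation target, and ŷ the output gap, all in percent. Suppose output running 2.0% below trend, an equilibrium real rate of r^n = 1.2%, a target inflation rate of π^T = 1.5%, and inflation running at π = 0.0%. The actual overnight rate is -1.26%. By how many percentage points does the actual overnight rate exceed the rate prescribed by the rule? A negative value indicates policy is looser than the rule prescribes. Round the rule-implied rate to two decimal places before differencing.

-0.71 pp

Output 2.0% below potential → ŷ = -2.0.
r = 1.2 + 0.0 + 0.5 × (0.0 − 1.5) + 0.5 × (-2.0)
   = 1.2 + 0 − 0.75 − 1 = -0.55
Deviation = -1.26 − (-0.55) = -0.71 pp.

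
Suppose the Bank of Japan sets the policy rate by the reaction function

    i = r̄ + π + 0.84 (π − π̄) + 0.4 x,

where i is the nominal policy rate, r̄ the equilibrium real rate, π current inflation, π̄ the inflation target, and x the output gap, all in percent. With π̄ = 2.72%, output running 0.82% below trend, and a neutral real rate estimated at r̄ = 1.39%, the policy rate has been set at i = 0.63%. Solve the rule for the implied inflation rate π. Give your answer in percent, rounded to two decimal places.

Output 0.82% below potential → x = -0.82.
Collecting π: i = r̄ + (1 + 0.84) π − 0.84 π̄ + 0.4 x
1.84 π = 0.63 − 1.39 + 0.84 × 2.72 − 0.4 × (-0.82) = 1.8528
π = 1.8528 / 1.84 = 1.01

1.01%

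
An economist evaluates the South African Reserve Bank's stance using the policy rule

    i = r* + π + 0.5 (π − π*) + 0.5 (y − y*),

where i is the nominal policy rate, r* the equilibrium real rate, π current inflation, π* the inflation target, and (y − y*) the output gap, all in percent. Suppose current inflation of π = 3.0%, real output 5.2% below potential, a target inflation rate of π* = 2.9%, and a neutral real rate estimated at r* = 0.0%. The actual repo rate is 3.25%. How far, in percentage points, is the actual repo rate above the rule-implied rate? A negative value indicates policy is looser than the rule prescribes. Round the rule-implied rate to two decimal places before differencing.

Output 5.2% below potential → (y − y*) = -5.2.
i = 0.0 + 3.0 + 0.5 × (3.0 − 2.9) + 0.5 × (-5.2)
   = 0.0 + 3 + 0.05 − 2.6 = 0.45
Deviation = 3.25 − 0.45 = 2.80 pp.

2.80 pp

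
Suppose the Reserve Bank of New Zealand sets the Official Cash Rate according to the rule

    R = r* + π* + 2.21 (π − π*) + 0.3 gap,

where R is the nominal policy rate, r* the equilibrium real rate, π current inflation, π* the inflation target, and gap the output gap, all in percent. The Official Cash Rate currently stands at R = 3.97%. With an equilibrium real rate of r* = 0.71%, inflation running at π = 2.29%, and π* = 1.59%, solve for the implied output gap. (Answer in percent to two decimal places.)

0.3 gap = 3.97 − 0.71 − 1.59 − 2.21 × (2.29 − 1.59) = 0.123
gap = 0.123 / 0.3 = 0.41

0.41%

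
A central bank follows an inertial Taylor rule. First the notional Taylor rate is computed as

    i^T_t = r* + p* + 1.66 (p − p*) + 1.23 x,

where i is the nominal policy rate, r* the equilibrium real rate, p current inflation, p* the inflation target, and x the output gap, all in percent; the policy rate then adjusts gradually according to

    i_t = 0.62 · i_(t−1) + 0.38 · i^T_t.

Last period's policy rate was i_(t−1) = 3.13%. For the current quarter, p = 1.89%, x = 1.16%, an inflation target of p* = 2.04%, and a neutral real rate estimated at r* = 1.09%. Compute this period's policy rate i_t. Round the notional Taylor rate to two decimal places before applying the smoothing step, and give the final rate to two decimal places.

i^T_t = 1.09 + 2.04 + 1.66 × (1.89 − 2.04) + 1.23 × 1.16
   = 1.09 + 2.04 − 0.249 + 1.4268 = 4.31
i_t = 0.62 × 3.13 + 0.38 × 4.31 = 1.9406 + 1.6378 = 3.58

3.58%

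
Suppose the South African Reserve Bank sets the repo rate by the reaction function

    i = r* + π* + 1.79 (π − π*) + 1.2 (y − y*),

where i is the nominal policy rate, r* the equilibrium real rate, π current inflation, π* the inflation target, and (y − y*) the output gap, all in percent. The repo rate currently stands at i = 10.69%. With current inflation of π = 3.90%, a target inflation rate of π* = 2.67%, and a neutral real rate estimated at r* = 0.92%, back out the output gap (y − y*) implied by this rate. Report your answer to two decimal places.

1.2 (y − y*) = 10.69 − 0.92 − 2.67 − 1.79 × (3.90 − 2.67) = 4.8983
(y − y*) = 4.8983 / 1.2 = 4.08

4.08%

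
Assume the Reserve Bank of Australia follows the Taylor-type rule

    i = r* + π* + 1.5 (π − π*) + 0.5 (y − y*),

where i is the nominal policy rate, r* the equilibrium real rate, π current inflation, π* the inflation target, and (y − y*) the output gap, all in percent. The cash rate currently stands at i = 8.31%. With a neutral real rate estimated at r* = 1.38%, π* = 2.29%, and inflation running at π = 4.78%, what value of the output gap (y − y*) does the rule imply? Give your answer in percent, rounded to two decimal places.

0.5 (y − y*) = 8.31 − 1.38 − 2.29 − 1.5 × (4.78 − 2.29) = 0.905
(y − y*) = 0.905 / 0.5 = 1.81

1.81%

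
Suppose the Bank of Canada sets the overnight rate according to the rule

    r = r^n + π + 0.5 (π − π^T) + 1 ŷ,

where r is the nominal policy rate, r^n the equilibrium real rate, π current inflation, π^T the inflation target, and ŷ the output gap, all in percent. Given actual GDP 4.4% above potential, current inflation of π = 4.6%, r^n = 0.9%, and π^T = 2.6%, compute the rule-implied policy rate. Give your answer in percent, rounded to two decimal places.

10.90%

Output 4.4% above potential → ŷ = 4.4.
r = 0.9 + 4.6 + 0.5 × (4.6 − 2.6) + 1 × 4.4
   = 0.9 + 4.6 + 1 + 4.4 = 10.90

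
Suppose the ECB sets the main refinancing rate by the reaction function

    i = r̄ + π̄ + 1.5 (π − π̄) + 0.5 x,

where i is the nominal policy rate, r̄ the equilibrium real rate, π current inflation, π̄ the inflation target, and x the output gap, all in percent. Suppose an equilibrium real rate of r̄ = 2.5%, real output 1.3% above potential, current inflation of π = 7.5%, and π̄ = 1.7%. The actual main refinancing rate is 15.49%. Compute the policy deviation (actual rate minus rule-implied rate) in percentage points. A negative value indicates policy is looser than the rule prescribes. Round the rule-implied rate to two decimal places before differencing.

Output 1.3% above potential → x = 1.3.
i = 2.5 + 1.7 + 1.5 × (7.5 − 1.7) + 0.5 × 1.3
   = 2.5 + 1.7 + 8.7 + 0.65 = 13.55
Deviation = 15.49 − 13.55 = 1.94 pp.

1.94 pp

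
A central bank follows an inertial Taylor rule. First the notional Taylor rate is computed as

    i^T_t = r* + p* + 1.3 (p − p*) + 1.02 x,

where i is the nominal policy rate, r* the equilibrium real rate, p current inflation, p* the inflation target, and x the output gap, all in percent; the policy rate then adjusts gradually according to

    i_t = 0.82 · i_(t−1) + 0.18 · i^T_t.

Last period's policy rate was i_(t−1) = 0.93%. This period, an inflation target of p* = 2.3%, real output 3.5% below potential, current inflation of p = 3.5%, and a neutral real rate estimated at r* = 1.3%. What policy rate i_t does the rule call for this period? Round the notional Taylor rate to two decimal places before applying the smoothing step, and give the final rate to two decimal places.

Output 3.5% below potential → x = -3.5.
i^T_t = 1.3 + 2.3 + 1.3 × (3.5 − 2.3) + 1.02 × (-3.5)
   = 1.3 + 2.3 + 1.56 − 3.57 = 1.59
i_t = 0.82 × 0.93 + 0.18 × 1.59 = 0.7626 + 0.2862 = 1.05

1.05%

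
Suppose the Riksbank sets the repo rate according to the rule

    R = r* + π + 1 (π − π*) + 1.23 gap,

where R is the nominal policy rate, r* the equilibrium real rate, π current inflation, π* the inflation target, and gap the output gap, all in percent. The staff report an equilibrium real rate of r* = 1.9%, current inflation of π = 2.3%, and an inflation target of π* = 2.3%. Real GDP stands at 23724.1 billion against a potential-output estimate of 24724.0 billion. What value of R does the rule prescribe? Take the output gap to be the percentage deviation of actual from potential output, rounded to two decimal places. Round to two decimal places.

Output gap = 100 × (23724.1 − 24724.0) / 24724.0 = -4.04%.
R = 1.90 + 2.30 + 1 × (2.30 − 2.30) + 1.23 × (-4.04)
   = 1.90 + 2.3 + 0 − 4.9692 = -0.77

-0.77%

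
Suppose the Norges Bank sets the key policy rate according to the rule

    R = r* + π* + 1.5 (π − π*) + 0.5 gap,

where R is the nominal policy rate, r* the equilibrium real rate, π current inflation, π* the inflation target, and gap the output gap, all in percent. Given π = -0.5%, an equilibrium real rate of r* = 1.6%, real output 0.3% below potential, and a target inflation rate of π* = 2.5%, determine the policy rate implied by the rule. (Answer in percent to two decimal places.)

Output 0.3% below potential → gap = -0.3.
R = 1.6 + 2.5 + 1.5 × (-0.5 − 2.5) + 0.5 × (-0.3)
   = 1.6 + 2.5 − 4.5 − 0.15 = -0.55

-0.55%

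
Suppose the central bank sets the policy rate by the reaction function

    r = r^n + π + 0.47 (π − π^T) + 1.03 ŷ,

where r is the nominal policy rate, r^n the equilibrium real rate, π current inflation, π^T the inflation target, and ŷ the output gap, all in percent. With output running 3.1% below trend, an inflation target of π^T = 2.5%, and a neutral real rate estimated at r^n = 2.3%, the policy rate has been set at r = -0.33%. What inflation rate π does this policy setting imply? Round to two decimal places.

1.18%

Output 3.1% below potential → ŷ = -3.1.
Collecting π: r = r^n + (1 + 0.47) π − 0.47 π^T + 1.03 ŷ
1.47 π = -0.33 − 2.3 + 0.47 × 2.5 − 1.03 × (-3.1) = 1.738
π = 1.738 / 1.47 = 1.18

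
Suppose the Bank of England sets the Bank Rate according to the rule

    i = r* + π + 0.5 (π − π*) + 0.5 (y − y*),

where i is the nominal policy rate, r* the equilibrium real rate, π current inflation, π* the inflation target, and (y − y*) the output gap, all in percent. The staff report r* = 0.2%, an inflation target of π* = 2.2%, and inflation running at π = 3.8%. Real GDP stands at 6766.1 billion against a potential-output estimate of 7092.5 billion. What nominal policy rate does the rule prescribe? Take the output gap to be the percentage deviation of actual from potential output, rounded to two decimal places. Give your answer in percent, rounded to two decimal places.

Output gap = 100 × (6766.1 − 7092.5) / 7092.5 = -4.60%.
i = 0.20 + 3.80 + 0.5 × (3.80 − 2.20) + 0.5 × (-4.60)
   = 0.20 + 3.8 + 0.8 − 2.3 = 2.50

2.50%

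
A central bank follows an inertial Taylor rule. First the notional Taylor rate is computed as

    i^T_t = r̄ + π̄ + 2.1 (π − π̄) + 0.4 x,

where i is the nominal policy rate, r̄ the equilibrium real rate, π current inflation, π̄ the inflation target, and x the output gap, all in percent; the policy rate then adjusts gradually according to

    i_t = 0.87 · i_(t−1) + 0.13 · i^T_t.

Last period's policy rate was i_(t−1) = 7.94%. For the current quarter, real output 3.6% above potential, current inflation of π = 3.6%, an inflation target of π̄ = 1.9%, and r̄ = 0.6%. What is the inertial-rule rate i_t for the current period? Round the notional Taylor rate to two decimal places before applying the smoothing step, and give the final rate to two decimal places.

Output 3.6% above potential → x = 3.6.
i^T_t = 0.6 + 1.9 + 2.1 × (3.6 − 1.9) + 0.4 × 3.6
   = 0.6 + 1.9 + 3.57 + 1.44 = 7.51
i_t = 0.87 × 7.94 + 0.13 × 7.51 = 6.9078 + 0.9763 = 7.88

7.88%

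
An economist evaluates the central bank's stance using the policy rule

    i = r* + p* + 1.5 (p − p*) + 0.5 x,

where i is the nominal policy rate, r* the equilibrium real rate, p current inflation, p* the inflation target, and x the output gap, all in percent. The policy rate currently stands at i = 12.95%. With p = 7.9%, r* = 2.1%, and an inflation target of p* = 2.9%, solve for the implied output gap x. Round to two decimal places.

0.90%

0.5 x = 12.95 − 2.1 − 2.9 − 1.5 × (7.9 − 2.9) = 0.45
x = 0.45 / 0.5 = 0.90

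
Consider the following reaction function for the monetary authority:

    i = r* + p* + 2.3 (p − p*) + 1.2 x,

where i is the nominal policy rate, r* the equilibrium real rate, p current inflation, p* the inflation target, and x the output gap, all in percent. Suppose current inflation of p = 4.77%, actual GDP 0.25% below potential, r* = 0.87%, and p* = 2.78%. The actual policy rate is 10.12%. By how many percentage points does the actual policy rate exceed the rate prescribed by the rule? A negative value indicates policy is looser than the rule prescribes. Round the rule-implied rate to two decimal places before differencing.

Output 0.25% below potential → x = -0.25.
i = 0.87 + 2.78 + 2.3 × (4.77 − 2.78) + 1.2 × (-0.25)
   = 0.87 + 2.78 + 4.577 − 0.3 = 7.93
Deviation = 10.12 − 7.93 = 2.19 pp.

2.19 pp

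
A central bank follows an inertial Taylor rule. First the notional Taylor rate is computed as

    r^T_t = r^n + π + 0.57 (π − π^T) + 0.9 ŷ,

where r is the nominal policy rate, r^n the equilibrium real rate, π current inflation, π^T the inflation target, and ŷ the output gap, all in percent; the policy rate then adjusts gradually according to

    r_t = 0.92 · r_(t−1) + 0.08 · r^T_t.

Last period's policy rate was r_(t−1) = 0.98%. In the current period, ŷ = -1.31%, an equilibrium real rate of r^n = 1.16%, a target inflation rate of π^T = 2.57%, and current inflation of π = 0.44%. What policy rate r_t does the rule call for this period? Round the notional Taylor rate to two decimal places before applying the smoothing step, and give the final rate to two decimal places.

0.84%

r^T_t = 1.16 + 0.44 + 0.57 × (0.44 − 2.57) + 0.9 × (-1.31)
   = 1.16 + 0.44 − 1.2141 − 1.179 = -0.79
r_t = 0.92 × 0.98 + 0.08 × (-0.79) = 0.9016 − 0.0632 = 0.84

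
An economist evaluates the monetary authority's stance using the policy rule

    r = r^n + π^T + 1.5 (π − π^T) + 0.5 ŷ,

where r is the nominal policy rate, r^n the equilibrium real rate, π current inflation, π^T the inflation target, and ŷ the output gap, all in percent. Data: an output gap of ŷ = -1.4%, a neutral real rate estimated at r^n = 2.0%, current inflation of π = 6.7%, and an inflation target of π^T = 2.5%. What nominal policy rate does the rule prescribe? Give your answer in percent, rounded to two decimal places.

r = 2.0 + 2.5 + 1.5 × (6.7 − 2.5) + 0.5 × (-1.4)
   = 2.0 + 2.5 + 6.3 − 0.7 = 10.10

10.10%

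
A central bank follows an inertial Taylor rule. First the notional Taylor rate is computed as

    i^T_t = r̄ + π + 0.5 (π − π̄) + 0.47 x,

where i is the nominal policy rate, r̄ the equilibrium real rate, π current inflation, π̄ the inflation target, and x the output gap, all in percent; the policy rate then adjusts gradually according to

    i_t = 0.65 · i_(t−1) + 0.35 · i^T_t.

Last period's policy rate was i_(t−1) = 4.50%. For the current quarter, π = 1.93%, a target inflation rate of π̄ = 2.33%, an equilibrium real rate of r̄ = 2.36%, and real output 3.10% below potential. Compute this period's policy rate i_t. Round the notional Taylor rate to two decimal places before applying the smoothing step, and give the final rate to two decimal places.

Output 3.10% below potential → x = -3.10.
i^T_t = 2.36 + 1.93 + 0.5 × (1.93 − 2.33) + 0.47 × (-3.10)
   = 2.36 + 1.93 − 0.2 − 1.457 = 2.63
i_t = 0.65 × 4.50 + 0.35 × 2.63 = 2.925 + 0.9205 = 3.85

3.85%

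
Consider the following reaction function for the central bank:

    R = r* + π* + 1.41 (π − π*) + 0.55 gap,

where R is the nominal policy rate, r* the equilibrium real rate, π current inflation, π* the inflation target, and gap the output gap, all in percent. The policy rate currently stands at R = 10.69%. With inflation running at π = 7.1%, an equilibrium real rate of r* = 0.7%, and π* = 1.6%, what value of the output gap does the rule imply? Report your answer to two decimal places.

0.55 gap = 10.69 − 0.7 − 1.6 − 1.41 × (7.1 − 1.6) = 0.635
gap = 0.635 / 0.55 = 1.15

1.15%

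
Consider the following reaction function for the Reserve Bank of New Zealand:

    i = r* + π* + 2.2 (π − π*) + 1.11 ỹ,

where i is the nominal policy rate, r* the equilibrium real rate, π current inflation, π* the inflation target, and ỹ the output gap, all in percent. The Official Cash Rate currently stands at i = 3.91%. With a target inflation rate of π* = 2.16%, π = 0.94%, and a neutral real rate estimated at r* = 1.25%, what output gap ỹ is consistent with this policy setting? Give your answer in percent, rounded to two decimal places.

2.87%

1.11 ỹ = 3.91 − 1.25 − 2.16 − 2.2 × (0.94 − 2.16) = 3.184
ỹ = 3.184 / 1.11 = 2.87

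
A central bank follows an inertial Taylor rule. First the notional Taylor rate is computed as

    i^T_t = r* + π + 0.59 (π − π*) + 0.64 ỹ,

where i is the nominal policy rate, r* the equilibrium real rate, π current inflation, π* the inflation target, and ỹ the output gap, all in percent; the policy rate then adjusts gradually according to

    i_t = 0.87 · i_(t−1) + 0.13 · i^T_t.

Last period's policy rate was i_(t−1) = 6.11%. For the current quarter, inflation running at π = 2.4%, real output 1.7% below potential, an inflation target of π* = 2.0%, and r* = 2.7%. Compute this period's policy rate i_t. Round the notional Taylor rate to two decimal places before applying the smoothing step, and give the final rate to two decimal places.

5.87%

Output 1.7% below potential → ỹ = -1.7.
i^T_t = 2.7 + 2.4 + 0.59 × (2.4 − 2.0) + 0.64 × (-1.7)
   = 2.7 + 2.4 + 0.236 − 1.088 = 4.25
i_t = 0.87 × 6.11 + 0.13 × 4.25 = 5.3157 + 0.5525 = 5.87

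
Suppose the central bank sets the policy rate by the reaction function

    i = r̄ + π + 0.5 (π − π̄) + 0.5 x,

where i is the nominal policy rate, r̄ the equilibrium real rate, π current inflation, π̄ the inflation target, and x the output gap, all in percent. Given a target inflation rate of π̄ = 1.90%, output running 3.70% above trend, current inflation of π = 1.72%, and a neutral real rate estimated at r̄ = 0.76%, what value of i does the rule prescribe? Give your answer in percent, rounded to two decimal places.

Output 3.70% above potential → x = 3.70.
i = 0.76 + 1.72 + 0.5 × (1.72 − 1.90) + 0.5 × 3.70
   = 0.76 + 1.72 − 0.09 + 1.85 = 4.24

4.24%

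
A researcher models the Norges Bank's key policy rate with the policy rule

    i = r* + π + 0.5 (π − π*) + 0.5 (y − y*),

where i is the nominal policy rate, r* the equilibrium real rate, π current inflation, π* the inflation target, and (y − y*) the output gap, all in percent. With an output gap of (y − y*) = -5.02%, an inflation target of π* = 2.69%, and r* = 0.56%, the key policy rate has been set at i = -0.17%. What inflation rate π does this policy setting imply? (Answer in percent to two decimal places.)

2.08%

Collecting π: i = r* + (1 + 0.5) π − 0.5 π* + 0.5 (y − y*)
1.5 π = -0.17 − 0.56 + 0.5 × 2.69 − 0.5 × (-5.02) = 3.125
π = 3.125 / 1.5 = 2.08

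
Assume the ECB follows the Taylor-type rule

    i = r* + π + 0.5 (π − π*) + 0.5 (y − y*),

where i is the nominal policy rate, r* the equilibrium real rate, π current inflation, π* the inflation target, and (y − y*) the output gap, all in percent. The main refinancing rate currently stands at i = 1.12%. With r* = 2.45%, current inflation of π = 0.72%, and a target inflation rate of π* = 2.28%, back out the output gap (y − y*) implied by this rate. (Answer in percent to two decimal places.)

0.5 (y − y*) = 1.12 − 2.45 − 0.72 − 0.5 × (0.72 − 2.28) = -1.27
(y − y*) = -1.27 / 0.5 = -2.54

-2.54%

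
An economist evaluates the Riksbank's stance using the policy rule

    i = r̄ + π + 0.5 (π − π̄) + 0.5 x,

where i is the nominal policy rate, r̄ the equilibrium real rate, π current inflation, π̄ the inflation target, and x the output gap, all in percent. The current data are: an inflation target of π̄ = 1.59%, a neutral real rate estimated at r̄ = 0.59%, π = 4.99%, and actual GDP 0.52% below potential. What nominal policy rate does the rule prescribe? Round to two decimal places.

7.02%

Output 0.52% below potential → x = -0.52.
i = 0.59 + 4.99 + 0.5 × (4.99 − 1.59) + 0.5 × (-0.52)
   = 0.59 + 4.99 + 1.7 − 0.26 = 7.02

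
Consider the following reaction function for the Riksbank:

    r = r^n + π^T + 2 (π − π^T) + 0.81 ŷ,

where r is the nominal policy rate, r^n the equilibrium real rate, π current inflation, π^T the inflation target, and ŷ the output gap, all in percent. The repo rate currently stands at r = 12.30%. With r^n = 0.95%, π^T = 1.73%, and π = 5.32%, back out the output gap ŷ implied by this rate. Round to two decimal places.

0.81 ŷ = 12.30 − 0.95 − 1.73 − 2 × (5.32 − 1.73) = 2.44
ŷ = 2.44 / 0.81 = 3.01

3.01%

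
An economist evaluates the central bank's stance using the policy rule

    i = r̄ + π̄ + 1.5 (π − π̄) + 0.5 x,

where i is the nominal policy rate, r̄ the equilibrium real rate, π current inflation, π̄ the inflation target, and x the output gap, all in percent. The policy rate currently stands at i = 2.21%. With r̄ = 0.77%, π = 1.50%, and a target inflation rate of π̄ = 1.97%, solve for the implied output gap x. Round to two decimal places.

0.35%

0.5 x = 2.21 − 0.77 − 1.97 − 1.5 × (1.50 − 1.97) = 0.175
x = 0.175 / 0.5 = 0.35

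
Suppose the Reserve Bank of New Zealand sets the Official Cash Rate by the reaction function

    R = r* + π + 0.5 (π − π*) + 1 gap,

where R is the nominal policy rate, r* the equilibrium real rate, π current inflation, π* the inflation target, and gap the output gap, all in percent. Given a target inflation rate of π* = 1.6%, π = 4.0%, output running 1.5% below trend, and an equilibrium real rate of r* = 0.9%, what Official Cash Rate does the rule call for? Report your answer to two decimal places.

4.60%

Output 1.5% below potential → gap = -1.5.
R = 0.9 + 4.0 + 0.5 × (4.0 − 1.6) + 1 × (-1.5)
   = 0.9 + 4 + 1.2 − 1.5 = 4.60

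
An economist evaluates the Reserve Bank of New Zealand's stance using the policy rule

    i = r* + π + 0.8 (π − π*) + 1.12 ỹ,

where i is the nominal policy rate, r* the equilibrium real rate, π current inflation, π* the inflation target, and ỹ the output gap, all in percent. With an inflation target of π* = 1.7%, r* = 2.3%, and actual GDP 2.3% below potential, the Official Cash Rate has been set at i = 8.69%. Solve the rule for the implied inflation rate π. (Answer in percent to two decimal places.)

5.74%

Output 2.3% below potential → ỹ = -2.3.
Collecting π: i = r* + (1 + 0.8) π − 0.8 π* + 1.12 ỹ
1.8 π = 8.69 − 2.3 + 0.8 × 1.7 − 1.12 × (-2.3) = 10.326
π = 10.326 / 1.8 = 5.74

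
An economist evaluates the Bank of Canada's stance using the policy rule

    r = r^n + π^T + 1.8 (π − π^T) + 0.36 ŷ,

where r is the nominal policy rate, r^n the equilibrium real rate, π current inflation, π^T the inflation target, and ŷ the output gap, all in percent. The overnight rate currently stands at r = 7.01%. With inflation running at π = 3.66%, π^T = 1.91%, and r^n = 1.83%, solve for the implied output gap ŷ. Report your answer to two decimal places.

0.36 ŷ = 7.01 − 1.83 − 1.91 − 1.8 × (3.66 − 1.91) = 0.12
ŷ = 0.12 / 0.36 = 0.33

0.33%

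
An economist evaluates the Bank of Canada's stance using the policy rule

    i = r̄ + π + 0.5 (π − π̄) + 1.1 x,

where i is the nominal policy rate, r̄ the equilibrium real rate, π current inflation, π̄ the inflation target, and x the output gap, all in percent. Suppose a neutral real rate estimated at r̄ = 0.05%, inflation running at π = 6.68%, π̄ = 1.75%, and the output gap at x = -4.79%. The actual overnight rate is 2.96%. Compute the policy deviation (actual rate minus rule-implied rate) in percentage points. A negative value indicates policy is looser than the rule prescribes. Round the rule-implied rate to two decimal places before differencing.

-0.97 pp

i = 0.05 + 6.68 + 0.5 × (6.68 − 1.75) + 1.1 × (-4.79)
   = 0.05 + 6.68 + 2.465 − 5.269 = 3.93
Deviation = 2.96 − 3.93 = -0.97 pp.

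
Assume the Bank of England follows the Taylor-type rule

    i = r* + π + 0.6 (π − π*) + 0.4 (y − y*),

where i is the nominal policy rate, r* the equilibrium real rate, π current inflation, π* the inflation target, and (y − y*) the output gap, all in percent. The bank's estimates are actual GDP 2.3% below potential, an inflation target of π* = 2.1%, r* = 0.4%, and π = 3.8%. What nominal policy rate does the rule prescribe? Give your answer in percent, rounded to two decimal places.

4.30%

Output 2.3% below potential → (y − y*) = -2.3.
i = 0.4 + 3.8 + 0.6 × (3.8 − 2.1) + 0.4 × (-2.3)
   = 0.4 + 3.8 + 1.02 − 0.92 = 4.30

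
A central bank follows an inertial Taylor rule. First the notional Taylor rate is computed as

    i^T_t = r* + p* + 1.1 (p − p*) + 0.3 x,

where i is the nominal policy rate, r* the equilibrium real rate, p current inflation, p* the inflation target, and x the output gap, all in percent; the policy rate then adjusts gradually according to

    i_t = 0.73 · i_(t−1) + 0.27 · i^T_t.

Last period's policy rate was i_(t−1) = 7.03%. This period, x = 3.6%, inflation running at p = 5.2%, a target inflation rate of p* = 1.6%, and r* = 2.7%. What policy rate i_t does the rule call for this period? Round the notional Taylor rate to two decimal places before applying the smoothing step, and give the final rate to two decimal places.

i^T_t = 2.7 + 1.6 + 1.1 × (5.2 − 1.6) + 0.3 × 3.6
   = 2.7 + 1.6 + 3.96 + 1.08 = 9.34
i_t = 0.73 × 7.03 + 0.27 × 9.34 = 5.1319 + 2.5218 = 7.65

7.65%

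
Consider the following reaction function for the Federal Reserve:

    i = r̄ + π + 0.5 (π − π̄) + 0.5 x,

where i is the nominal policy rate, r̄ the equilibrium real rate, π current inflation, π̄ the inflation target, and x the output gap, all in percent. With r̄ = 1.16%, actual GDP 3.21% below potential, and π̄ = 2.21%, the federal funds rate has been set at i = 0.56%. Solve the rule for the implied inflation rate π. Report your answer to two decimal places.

Output 3.21% below potential → x = -3.21.
Collecting π: i = r̄ + (1 + 0.5) π − 0.5 π̄ + 0.5 x
1.5 π = 0.56 − 1.16 + 0.5 × 2.21 − 0.5 × (-3.21) = 2.11
π = 2.11 / 1.5 = 1.41

1.41%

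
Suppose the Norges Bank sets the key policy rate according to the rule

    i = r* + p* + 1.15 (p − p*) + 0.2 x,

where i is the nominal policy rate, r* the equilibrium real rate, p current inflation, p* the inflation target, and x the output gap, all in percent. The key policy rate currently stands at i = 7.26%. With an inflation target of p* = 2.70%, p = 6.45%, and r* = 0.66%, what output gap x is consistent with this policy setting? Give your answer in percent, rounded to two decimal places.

-2.06%

0.2 x = 7.26 − 0.66 − 2.70 − 1.15 × (6.45 − 2.70) = -0.4125
x = -0.4125 / 0.2 = -2.06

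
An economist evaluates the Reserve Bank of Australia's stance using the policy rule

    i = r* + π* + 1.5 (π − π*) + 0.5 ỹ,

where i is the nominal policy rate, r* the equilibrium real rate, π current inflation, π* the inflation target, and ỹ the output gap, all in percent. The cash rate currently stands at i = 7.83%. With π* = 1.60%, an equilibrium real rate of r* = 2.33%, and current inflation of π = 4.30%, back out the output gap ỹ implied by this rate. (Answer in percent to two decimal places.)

-0.30%

0.5 ỹ = 7.83 − 2.33 − 1.60 − 1.5 × (4.30 − 1.60) = -0.15
ỹ = -0.15 / 0.5 = -0.30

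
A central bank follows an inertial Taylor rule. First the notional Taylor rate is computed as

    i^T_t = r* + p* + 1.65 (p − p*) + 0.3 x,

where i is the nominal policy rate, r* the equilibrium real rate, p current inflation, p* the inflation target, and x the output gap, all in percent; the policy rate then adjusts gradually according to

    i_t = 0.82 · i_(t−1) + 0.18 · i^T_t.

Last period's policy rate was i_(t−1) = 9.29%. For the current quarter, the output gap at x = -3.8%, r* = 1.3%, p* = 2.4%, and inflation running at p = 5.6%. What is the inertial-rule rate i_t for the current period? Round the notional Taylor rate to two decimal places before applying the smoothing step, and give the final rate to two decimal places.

i^T_t = 1.3 + 2.4 + 1.65 × (5.6 − 2.4) + 0.3 × (-3.8)
   = 1.3 + 2.4 + 5.28 − 1.14 = 7.84
i_t = 0.82 × 9.29 + 0.18 × 7.84 = 7.6178 + 1.4112 = 9.03

9.03%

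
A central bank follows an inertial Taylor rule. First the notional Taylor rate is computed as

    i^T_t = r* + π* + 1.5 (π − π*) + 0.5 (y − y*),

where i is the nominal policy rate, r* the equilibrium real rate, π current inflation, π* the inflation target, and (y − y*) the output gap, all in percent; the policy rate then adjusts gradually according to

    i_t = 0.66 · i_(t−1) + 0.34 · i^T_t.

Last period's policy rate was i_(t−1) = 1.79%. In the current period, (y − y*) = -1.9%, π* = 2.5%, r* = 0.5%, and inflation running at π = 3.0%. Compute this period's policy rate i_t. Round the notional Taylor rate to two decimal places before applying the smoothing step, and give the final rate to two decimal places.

2.13%

i^T_t = 0.5 + 2.5 + 1.5 × (3.0 − 2.5) + 0.5 × (-1.9)
   = 0.5 + 2.5 + 0.75 − 0.95 = 2.80
i_t = 0.66 × 1.79 + 0.34 × 2.80 = 1.1814 + 0.952 = 2.13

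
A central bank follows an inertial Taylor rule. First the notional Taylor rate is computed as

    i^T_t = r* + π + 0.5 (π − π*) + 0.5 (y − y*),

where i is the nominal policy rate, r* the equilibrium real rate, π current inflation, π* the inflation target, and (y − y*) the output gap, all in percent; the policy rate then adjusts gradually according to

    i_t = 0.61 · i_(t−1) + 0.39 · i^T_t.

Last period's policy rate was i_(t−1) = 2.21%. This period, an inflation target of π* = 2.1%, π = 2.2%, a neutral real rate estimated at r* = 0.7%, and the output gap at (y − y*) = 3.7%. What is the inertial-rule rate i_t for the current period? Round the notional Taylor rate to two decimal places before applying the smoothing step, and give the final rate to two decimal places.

3.22%

i^T_t = 0.7 + 2.2 + 0.5 × (2.2 − 2.1) + 0.5 × 3.7
   = 0.7 + 2.2 + 0.05 + 1.85 = 4.80
i_t = 0.61 × 2.21 + 0.39 × 4.80 = 1.3481 + 1.872 = 3.22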